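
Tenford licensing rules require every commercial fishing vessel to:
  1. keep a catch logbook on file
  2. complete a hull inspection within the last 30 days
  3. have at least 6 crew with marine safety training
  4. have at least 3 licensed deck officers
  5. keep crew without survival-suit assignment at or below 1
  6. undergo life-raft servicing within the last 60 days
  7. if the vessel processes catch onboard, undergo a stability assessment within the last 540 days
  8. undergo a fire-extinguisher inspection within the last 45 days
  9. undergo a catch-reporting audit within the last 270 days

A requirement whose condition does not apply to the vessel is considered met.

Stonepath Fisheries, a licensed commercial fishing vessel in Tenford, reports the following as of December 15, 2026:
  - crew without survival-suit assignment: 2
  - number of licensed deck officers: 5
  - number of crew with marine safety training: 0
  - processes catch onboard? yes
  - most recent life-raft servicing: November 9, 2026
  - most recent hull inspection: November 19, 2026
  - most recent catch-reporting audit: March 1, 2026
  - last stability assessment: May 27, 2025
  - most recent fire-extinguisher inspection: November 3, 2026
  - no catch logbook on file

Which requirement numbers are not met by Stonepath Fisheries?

1, 3, 5, 7, 9

1. catch logbook absent → not met
2. hull inspection 26 days ago vs limit 30 → met
3. crew with marine safety training 0 < 6 → not met
4. licensed deck officers 5 ≥ 3 → met
5. crew without survival-suit assignment 2 > 1 → not met
6. life-raft servicing 36 days ago vs limit 60 → met
7. condition 'processes catch onboard' holds; stability assessment 567 days ago vs limit 540 → not met
8. fire-extinguisher inspection 42 days ago vs limit 45 → met
9. catch-reporting audit 289 days ago vs limit 270 → not met
Not met: 1, 3, 5, 7, 9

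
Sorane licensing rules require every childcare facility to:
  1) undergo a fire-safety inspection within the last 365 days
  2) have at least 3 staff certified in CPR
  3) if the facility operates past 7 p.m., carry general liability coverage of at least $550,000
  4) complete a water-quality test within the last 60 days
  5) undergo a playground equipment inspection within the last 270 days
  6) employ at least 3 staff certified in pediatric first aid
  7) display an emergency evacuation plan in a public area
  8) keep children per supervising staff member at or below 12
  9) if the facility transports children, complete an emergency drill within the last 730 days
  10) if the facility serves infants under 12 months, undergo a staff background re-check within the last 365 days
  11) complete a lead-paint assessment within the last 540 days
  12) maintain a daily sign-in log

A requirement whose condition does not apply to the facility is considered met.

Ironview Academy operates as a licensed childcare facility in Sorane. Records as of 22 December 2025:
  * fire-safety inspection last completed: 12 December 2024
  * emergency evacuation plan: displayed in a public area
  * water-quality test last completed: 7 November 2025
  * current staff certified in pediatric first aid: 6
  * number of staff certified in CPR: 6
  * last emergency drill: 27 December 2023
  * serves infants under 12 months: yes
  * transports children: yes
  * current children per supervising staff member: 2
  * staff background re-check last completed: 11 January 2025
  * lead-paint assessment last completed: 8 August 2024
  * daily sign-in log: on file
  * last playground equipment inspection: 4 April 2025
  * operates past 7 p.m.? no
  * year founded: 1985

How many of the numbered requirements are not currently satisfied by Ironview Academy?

1

1. fire-safety inspection 375 days ago vs limit 365 → not met
2. staff certified in CPR 6 ≥ 3 → met
3. condition 'operates past 7 p.m.' does not hold → requirement n/a → met
4. water-quality test 45 days ago vs limit 60 → met
5. playground equipment inspection 262 days ago vs limit 270 → met
6. staff certified in pediatric first aid 6 ≥ 3 → met
7. emergency evacuation plan present → met
8. children per supervising staff member 2 ≤ 12 → met
9. condition 'transports children' holds; emergency drill 726 days ago vs limit 730 → met
10. condition 'serves infants under 12 months' holds; staff background re-check 345 days ago vs limit 365 → met
11. lead-paint assessment 501 days ago vs limit 540 → met
12. daily sign-in log present → met
Not met: 1 of 12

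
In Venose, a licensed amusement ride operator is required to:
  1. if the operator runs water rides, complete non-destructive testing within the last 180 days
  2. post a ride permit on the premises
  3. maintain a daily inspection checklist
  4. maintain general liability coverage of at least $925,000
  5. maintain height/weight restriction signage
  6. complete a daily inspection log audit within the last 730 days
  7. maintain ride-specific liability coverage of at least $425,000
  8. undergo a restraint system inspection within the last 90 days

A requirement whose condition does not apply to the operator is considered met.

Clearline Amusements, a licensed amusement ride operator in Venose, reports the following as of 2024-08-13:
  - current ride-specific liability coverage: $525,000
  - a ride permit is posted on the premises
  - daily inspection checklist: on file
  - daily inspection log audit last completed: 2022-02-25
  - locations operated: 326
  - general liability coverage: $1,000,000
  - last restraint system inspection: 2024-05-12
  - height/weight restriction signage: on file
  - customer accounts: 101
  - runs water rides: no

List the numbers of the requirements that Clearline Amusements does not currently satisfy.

1. condition 'runs water rides' does not hold → requirement n/a → met
2. ride permit present → met
3. daily inspection checklist present → met
4. general liability coverage $1,000,000 ≥ $925,000 → met
5. height/weight restriction signage present → met
6. daily inspection log audit 900 days ago vs limit 730 → not met
7. ride-specific liability coverage $525,000 ≥ $425,000 → met
8. restraint system inspection 93 days ago vs limit 90 → not met
Not met: 6, 8

6, 8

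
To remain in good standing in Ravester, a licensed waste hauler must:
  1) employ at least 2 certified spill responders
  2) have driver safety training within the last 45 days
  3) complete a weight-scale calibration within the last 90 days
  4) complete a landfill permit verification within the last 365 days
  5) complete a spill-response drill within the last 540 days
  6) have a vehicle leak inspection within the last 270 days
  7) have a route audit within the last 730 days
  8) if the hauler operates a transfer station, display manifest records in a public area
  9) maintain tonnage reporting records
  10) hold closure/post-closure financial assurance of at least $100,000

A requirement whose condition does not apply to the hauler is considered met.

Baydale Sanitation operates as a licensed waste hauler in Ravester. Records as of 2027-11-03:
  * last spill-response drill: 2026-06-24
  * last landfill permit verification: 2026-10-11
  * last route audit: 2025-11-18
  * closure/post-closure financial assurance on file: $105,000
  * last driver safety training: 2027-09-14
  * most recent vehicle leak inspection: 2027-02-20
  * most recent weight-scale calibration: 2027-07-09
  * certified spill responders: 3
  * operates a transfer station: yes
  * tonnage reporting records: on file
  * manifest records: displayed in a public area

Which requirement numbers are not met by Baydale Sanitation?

1. certified spill responders 3 ≥ 2 → met
2. driver safety training 50 days ago vs limit 45 → not met
3. weight-scale calibration 117 days ago vs limit 90 → not met
4. landfill permit verification 388 days ago vs limit 365 → not met
5. spill-response drill 497 days ago vs limit 540 → met
6. vehicle leak inspection 256 days ago vs limit 270 → met
7. route audit 715 days ago vs limit 730 → met
8. condition 'operates a transfer station' holds; manifest records present → met
9. tonnage reporting records present → met
10. closure/post-closure financial assurance $105,000 ≥ $100,000 → met
Not met: 2, 3, 4

2, 3, 4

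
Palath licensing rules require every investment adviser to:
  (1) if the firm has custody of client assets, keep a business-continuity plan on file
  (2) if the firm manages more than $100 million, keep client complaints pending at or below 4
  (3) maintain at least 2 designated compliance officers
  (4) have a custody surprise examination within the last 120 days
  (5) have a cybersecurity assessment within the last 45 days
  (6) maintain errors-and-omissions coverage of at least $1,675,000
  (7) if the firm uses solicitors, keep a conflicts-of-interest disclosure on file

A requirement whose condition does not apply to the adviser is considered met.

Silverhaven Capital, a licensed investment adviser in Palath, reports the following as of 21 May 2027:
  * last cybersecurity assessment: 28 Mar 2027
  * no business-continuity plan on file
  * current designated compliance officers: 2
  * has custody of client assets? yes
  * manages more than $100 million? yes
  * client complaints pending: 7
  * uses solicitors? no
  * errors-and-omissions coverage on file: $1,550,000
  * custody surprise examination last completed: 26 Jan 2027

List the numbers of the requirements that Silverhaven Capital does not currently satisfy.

1, 2, 5, 6

1. condition 'has custody of client assets' holds; business-continuity plan absent → not met
2. condition 'manages more than $100 million' holds; client complaints pending 7 > 4 → not met
3. designated compliance officers 2 ≥ 2 → met
4. custody surprise examination 115 days ago vs limit 120 → met
5. cybersecurity assessment 54 days ago vs limit 45 → not met
6. errors-and-omissions coverage $1,550,000 < $1,675,000 → not met
7. condition 'uses solicitors' does not hold → requirement n/a → met
Not met: 1, 2, 5, 6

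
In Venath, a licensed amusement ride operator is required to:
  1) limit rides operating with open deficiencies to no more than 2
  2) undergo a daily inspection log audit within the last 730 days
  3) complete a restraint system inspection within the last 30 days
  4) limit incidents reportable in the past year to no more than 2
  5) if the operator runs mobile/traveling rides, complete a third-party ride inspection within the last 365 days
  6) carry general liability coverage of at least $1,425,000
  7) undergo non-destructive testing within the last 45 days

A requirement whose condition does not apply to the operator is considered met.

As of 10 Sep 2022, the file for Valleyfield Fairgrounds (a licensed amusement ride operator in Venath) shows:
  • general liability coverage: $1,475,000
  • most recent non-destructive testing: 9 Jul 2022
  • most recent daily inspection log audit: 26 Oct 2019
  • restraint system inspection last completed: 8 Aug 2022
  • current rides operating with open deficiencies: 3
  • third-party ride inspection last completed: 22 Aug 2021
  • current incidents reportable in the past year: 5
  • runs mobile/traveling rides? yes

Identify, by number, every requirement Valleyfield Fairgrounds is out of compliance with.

1, 2, 3, 4, 5, 7

1. rides operating with open deficiencies 3 > 2 → not met
2. daily inspection log audit 1050 days ago vs limit 730 → not met
3. restraint system inspection 33 days ago vs limit 30 → not met
4. incidents reportable in the past year 5 > 2 → not met
5. condition 'runs mobile/traveling rides' holds; third-party ride inspection 384 days ago vs limit 365 → not met
6. general liability coverage $1,475,000 ≥ $1,425,000 → met
7. non-destructive testing 63 days ago vs limit 45 → not met
Not met: 1, 2, 3, 4, 5, 7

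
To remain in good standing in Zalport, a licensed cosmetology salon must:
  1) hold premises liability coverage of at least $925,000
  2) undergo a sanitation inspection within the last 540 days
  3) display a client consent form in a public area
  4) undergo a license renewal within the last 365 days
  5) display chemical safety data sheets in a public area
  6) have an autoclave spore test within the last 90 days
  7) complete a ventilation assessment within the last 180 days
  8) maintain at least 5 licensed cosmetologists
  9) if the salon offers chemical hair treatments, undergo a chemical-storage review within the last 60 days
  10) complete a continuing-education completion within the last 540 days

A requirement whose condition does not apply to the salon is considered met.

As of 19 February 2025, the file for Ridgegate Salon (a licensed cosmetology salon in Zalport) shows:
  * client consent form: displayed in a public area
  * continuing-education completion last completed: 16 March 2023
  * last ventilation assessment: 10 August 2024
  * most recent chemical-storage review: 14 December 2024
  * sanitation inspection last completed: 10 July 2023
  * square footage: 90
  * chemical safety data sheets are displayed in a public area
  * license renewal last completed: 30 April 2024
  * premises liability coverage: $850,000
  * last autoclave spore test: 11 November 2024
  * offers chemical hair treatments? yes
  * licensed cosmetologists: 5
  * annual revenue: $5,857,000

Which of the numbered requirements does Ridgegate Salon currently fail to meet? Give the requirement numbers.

1. premises liability coverage $850,000 < $925,000 → not met
2. sanitation inspection 590 days ago vs limit 540 → not met
3. client consent form present → met
4. license renewal 295 days ago vs limit 365 → met
5. chemical safety data sheets present → met
6. autoclave spore test 100 days ago vs limit 90 → not met
7. ventilation assessment 193 days ago vs limit 180 → not met
8. licensed cosmetologists 5 ≥ 5 → met
9. condition 'offers chemical hair treatments' holds; chemical-storage review 67 days ago vs limit 60 → not met
10. continuing-education completion 706 days ago vs limit 540 → not met
Not met: 1, 2, 6, 7, 9, 10

1, 2, 6, 7, 9, 10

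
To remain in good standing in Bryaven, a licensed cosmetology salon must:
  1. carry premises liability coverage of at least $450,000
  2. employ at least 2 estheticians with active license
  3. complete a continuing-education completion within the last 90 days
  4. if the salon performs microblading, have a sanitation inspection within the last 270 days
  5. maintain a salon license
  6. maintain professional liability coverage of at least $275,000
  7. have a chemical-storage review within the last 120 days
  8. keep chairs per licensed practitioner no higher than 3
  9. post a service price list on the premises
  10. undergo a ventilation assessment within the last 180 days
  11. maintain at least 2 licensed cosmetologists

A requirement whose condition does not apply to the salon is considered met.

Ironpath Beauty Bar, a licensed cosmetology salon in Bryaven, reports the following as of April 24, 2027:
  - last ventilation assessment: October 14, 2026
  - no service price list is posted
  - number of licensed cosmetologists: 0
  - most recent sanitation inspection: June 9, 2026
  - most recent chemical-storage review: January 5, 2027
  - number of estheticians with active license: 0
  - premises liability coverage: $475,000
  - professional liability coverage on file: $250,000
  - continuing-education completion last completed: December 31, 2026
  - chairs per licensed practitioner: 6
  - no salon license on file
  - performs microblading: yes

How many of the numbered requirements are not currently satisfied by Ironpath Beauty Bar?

9

1. premises liability coverage $475,000 ≥ $450,000 → met
2. estheticians with active license 0 < 2 → not met
3. continuing-education completion 114 days ago vs limit 90 → not met
4. condition 'performs microblading' holds; sanitation inspection 319 days ago vs limit 270 → not met
5. salon license absent → not met
6. professional liability coverage $250,000 < $275,000 → not met
7. chemical-storage review 109 days ago vs limit 120 → met
8. chairs per licensed practitioner 6 > 3 → not met
9. service price list absent → not met
10. ventilation assessment 192 days ago vs limit 180 → not met
11. licensed cosmetologists 0 < 2 → not met
Not met: 9 of 11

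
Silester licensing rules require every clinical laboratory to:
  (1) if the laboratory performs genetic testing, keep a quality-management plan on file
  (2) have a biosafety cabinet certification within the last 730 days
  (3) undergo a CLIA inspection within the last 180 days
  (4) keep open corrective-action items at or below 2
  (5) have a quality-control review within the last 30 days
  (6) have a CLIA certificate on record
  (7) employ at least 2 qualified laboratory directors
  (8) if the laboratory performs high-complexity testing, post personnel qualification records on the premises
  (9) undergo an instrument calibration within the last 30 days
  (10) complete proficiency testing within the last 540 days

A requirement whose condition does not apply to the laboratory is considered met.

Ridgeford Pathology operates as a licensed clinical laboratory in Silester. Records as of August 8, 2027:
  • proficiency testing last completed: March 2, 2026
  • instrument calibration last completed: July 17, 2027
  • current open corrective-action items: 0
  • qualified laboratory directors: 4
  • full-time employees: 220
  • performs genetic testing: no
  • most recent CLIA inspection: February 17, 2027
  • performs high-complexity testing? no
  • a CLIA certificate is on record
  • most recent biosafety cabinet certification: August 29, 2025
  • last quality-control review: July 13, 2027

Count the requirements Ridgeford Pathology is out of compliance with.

0

1. condition 'performs genetic testing' does not hold → requirement n/a → met
2. biosafety cabinet certification 709 days ago vs limit 730 → met
3. CLIA inspection 172 days ago vs limit 180 → met
4. open corrective-action items 0 ≤ 2 → met
5. quality-control review 26 days ago vs limit 30 → met
6. CLIA certificate present → met
7. qualified laboratory directors 4 ≥ 2 → met
8. condition 'performs high-complexity testing' does not hold → requirement n/a → met
9. instrument calibration 22 days ago vs limit 30 → met
10. proficiency testing 524 days ago vs limit 540 → met
Not met: 0 of 10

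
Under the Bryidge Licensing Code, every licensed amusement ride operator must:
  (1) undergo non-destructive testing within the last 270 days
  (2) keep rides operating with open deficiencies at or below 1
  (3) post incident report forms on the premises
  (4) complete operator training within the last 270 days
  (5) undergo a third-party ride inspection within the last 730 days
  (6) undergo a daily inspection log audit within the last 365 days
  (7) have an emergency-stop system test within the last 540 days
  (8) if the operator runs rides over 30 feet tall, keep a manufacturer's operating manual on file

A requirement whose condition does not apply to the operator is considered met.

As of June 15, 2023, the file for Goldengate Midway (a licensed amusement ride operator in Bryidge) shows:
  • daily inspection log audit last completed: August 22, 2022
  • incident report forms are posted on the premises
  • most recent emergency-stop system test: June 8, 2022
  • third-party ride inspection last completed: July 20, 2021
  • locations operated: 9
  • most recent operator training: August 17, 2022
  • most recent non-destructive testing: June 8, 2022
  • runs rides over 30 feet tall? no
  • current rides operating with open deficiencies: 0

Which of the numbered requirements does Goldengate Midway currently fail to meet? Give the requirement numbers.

1. non-destructive testing 372 days ago vs limit 270 → not met
2. rides operating with open deficiencies 0 ≤ 1 → met
3. incident report forms present → met
4. operator training 302 days ago vs limit 270 → not met
5. third-party ride inspection 695 days ago vs limit 730 → met
6. daily inspection log audit 297 days ago vs limit 365 → met
7. emergency-stop system test 372 days ago vs limit 540 → met
8. condition 'runs rides over 30 feet tall' does not hold → requirement n/a → met
Not met: 1, 4

1, 4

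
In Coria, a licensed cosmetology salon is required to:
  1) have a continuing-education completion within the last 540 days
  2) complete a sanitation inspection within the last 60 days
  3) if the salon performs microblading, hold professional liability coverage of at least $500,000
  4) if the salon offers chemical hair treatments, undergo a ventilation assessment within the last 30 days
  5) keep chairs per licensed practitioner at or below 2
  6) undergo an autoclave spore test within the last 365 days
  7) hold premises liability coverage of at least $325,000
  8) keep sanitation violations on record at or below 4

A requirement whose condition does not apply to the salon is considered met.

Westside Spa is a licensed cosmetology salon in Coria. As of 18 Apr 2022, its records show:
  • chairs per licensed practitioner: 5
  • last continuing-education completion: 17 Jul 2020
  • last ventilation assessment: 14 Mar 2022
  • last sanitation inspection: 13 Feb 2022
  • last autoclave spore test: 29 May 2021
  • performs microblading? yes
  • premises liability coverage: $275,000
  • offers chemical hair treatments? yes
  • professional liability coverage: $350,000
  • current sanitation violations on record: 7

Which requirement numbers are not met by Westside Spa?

1, 2, 3, 4, 5, 7, 8

1. continuing-education completion 640 days ago vs limit 540 → not met
2. sanitation inspection 64 days ago vs limit 60 → not met
3. condition 'performs microblading' holds; professional liability coverage $350,000 < $500,000 → not met
4. condition 'offers chemical hair treatments' holds; ventilation assessment 35 days ago vs limit 30 → not met
5. chairs per licensed practitioner 5 > 2 → not met
6. autoclave spore test 324 days ago vs limit 365 → met
7. premises liability coverage $275,000 < $325,000 → not met
8. sanitation violations on record 7 > 4 → not met
Not met: 1, 2, 3, 4, 5, 7, 8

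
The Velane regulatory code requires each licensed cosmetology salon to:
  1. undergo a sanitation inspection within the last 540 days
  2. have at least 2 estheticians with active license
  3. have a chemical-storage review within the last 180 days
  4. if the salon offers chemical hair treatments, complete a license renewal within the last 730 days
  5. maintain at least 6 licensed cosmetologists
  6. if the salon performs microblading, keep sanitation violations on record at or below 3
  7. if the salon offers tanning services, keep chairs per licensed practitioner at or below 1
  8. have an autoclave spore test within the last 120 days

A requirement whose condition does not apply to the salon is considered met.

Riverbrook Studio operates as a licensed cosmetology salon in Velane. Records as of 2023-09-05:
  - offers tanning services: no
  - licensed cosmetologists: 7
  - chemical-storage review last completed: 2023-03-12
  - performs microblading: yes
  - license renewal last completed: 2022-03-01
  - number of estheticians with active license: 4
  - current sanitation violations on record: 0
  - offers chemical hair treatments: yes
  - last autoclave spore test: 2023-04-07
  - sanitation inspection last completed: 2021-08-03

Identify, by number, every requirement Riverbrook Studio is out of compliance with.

1. sanitation inspection 763 days ago vs limit 540 → not met
2. estheticians with active license 4 ≥ 2 → met
3. chemical-storage review 177 days ago vs limit 180 → met
4. condition 'offers chemical hair treatments' holds; license renewal 553 days ago vs limit 730 → met
5. licensed cosmetologists 7 ≥ 6 → met
6. condition 'performs microblading' holds; sanitation violations on record 0 ≤ 3 → met
7. condition 'offers tanning services' does not hold → requirement n/a → met
8. autoclave spore test 151 days ago vs limit 120 → not met
Not met: 1, 8

1, 8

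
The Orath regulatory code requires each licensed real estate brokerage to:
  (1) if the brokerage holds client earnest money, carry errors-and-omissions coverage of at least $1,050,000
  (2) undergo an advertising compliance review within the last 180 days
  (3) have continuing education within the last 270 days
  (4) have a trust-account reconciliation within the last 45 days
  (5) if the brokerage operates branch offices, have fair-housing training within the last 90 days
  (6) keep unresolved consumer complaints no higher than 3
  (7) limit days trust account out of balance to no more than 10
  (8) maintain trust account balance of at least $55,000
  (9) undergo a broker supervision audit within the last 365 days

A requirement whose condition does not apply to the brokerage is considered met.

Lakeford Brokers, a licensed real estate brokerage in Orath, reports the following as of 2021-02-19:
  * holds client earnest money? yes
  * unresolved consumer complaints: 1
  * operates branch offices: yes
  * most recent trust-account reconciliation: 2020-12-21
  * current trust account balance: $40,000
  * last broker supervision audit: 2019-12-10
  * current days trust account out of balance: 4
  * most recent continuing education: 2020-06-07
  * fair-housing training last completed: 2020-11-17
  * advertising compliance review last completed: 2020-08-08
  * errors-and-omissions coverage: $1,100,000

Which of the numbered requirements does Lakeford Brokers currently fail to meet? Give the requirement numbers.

1. condition 'holds client earnest money' holds; errors-and-omissions coverage $1,100,000 ≥ $1,050,000 → met
2. advertising compliance review 195 days ago vs limit 180 → not met
3. continuing education 257 days ago vs limit 270 → met
4. trust-account reconciliation 60 days ago vs limit 45 → not met
5. condition 'operates branch offices' holds; fair-housing training 94 days ago vs limit 90 → not met
6. unresolved consumer complaints 1 ≤ 3 → met
7. days trust account out of balance 4 ≤ 10 → met
8. trust account balance $40,000 < $55,000 → not met
9. broker supervision audit 437 days ago vs limit 365 → not met
Not met: 2, 4, 5, 8, 9

2, 4, 5, 8, 9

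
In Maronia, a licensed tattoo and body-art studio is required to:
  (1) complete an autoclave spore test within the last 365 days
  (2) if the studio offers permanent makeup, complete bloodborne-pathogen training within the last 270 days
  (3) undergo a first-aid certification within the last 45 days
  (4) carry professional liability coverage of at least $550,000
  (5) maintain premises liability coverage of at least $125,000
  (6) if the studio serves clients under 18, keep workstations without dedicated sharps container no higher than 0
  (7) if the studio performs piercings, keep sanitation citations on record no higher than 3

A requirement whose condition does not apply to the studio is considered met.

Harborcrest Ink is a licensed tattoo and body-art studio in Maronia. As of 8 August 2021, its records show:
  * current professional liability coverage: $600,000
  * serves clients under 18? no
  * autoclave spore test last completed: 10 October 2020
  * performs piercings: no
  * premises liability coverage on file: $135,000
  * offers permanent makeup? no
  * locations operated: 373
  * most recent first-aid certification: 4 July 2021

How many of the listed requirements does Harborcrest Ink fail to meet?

0

1. autoclave spore test 302 days ago vs limit 365 → met
2. condition 'offers permanent makeup' does not hold → requirement n/a → met
3. first-aid certification 35 days ago vs limit 45 → met
4. professional liability coverage $600,000 ≥ $550,000 → met
5. premises liability coverage $135,000 ≥ $125,000 → met
6. condition 'serves clients under 18' does not hold → requirement n/a → met
7. condition 'performs piercings' does not hold → requirement n/a → met
Not met: 0 of 7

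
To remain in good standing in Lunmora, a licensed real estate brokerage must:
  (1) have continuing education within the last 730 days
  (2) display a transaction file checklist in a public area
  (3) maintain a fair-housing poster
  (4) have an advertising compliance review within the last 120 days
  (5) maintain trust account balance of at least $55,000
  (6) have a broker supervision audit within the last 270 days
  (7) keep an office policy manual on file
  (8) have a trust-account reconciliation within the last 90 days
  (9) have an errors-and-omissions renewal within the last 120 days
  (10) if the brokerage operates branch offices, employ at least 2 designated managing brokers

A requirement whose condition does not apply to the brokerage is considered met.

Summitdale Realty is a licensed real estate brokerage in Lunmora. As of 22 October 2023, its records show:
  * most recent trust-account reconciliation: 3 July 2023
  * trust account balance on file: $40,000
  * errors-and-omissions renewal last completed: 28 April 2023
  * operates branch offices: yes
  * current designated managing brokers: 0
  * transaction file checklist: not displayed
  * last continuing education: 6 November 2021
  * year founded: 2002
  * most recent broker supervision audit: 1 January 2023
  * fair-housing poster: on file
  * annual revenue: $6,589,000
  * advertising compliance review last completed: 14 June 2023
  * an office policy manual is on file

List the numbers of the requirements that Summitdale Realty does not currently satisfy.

2, 4, 5, 6, 8, 9, 10

1. continuing education 715 days ago vs limit 730 → met
2. transaction file checklist absent → not met
3. fair-housing poster present → met
4. advertising compliance review 130 days ago vs limit 120 → not met
5. trust account balance $40,000 < $55,000 → not met
6. broker supervision audit 294 days ago vs limit 270 → not met
7. office policy manual present → met
8. trust-account reconciliation 111 days ago vs limit 90 → not met
9. errors-and-omissions renewal 177 days ago vs limit 120 → not met
10. condition 'operates branch offices' holds; designated managing brokers 0 < 2 → not met
Not met: 2, 4, 5, 6, 8, 9, 10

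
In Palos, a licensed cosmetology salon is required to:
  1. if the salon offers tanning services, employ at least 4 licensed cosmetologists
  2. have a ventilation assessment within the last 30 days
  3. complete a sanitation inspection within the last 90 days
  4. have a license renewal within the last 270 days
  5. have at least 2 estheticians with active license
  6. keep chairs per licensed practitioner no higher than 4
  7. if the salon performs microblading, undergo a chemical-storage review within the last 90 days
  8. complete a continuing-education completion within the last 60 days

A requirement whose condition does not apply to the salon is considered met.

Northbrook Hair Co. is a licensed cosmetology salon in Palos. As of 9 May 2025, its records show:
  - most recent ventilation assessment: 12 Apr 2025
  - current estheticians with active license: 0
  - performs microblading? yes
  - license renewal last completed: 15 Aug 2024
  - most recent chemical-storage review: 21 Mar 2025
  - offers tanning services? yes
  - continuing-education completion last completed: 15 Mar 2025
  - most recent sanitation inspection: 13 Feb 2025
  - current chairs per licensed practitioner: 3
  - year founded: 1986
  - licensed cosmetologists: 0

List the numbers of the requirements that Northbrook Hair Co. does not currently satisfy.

1. condition 'offers tanning services' holds; licensed cosmetologists 0 < 4 → not met
2. ventilation assessment 27 days ago vs limit 30 → met
3. sanitation inspection 85 days ago vs limit 90 → met
4. license renewal 267 days ago vs limit 270 → met
5. estheticians with active license 0 < 2 → not met
6. chairs per licensed practitioner 3 ≤ 4 → met
7. condition 'performs microblading' holds; chemical-storage review 49 days ago vs limit 90 → met
8. continuing-education completion 55 days ago vs limit 60 → met
Not met: 1, 5

1, 5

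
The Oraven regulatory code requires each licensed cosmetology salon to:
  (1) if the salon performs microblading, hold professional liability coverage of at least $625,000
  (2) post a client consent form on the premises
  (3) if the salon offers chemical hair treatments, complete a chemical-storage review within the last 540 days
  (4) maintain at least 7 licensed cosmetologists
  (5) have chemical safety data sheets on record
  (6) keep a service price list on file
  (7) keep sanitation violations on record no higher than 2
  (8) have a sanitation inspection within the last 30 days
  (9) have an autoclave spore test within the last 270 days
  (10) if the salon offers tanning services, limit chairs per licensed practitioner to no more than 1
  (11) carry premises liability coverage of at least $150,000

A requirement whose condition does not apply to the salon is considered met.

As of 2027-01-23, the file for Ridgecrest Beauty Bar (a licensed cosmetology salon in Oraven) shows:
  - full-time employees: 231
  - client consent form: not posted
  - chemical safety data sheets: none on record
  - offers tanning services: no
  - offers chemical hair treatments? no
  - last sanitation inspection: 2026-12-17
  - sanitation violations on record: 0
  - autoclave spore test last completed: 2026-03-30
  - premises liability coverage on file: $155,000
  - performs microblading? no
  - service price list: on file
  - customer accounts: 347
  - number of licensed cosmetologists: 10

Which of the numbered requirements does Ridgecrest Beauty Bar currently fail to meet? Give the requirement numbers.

1. condition 'performs microblading' does not hold → requirement n/a → met
2. client consent form absent → not met
3. condition 'offers chemical hair treatments' does not hold → requirement n/a → met
4. licensed cosmetologists 10 ≥ 7 → met
5. chemical safety data sheets absent → not met
6. service price list present → met
7. sanitation violations on record 0 ≤ 2 → met
8. sanitation inspection 37 days ago vs limit 30 → not met
9. autoclave spore test 299 days ago vs limit 270 → not met
10. condition 'offers tanning services' does not hold → requirement n/a → met
11. premises liability coverage $155,000 ≥ $150,000 → met
Not met: 2, 5, 8, 9

2, 5, 8, 9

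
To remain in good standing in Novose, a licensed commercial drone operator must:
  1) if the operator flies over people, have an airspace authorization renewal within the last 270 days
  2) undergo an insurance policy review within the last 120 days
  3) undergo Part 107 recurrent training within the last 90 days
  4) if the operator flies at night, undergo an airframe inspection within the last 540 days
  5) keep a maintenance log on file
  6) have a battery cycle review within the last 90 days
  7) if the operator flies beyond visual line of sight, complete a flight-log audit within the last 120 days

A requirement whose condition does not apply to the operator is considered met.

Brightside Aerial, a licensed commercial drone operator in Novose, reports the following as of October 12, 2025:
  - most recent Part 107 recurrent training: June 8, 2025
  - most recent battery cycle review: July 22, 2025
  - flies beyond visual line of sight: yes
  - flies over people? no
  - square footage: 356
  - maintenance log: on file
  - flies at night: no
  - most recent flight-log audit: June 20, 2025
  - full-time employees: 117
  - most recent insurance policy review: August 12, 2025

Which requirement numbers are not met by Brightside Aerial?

3

1. condition 'flies over people' does not hold → requirement n/a → met
2. insurance policy review 61 days ago vs limit 120 → met
3. Part 107 recurrent training 126 days ago vs limit 90 → not met
4. condition 'flies at night' does not hold → requirement n/a → met
5. maintenance log present → met
6. battery cycle review 82 days ago vs limit 90 → met
7. condition 'flies beyond visual line of sight' holds; flight-log audit 114 days ago vs limit 120 → met
Not met: 3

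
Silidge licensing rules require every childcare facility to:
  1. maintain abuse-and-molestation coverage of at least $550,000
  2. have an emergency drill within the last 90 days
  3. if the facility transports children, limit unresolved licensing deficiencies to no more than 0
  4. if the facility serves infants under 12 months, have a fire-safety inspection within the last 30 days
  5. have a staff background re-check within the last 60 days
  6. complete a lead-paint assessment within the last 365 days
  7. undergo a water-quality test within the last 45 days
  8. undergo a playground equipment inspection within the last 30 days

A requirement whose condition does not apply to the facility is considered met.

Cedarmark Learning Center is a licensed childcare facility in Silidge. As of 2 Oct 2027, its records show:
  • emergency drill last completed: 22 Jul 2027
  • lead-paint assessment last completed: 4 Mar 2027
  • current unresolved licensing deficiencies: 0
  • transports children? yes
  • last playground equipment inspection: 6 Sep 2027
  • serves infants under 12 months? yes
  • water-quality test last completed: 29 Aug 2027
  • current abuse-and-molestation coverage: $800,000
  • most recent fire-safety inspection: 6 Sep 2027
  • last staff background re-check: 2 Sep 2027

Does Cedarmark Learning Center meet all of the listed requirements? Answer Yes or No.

1. abuse-and-molestation coverage $800,000 ≥ $550,000 → met
2. emergency drill 72 days ago vs limit 90 → met
3. condition 'transports children' holds; unresolved licensing deficiencies 0 ≤ 0 → met
4. condition 'serves infants under 12 months' holds; fire-safety inspection 26 days ago vs limit 30 → met
5. staff background re-check 30 days ago vs limit 60 → met
6. lead-paint assessment 212 days ago vs limit 365 → met
7. water-quality test 34 days ago vs limit 45 → met
8. playground equipment inspection 26 days ago vs limit 30 → met
All met.

Yes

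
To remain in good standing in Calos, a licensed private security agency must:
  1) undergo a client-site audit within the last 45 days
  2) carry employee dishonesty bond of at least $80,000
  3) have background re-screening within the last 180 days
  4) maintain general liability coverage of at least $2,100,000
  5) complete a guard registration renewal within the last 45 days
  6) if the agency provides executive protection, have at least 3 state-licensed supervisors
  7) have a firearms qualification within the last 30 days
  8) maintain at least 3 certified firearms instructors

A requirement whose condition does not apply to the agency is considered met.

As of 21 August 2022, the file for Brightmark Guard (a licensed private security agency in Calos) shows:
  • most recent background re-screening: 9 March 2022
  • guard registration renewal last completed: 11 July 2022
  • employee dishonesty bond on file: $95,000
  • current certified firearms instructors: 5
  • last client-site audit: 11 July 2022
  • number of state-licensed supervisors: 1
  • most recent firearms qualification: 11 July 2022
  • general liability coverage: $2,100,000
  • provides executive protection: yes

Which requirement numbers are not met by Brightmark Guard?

1. client-site audit 41 days ago vs limit 45 → met
2. employee dishonesty bond $95,000 ≥ $80,000 → met
3. background re-screening 165 days ago vs limit 180 → met
4. general liability coverage $2,100,000 ≥ $2,100,000 → met
5. guard registration renewal 41 days ago vs limit 45 → met
6. condition 'provides executive protection' holds; state-licensed supervisors 1 < 3 → not met
7. firearms qualification 41 days ago vs limit 30 → not met
8. certified firearms instructors 5 ≥ 3 → met
Not met: 6, 7

6, 7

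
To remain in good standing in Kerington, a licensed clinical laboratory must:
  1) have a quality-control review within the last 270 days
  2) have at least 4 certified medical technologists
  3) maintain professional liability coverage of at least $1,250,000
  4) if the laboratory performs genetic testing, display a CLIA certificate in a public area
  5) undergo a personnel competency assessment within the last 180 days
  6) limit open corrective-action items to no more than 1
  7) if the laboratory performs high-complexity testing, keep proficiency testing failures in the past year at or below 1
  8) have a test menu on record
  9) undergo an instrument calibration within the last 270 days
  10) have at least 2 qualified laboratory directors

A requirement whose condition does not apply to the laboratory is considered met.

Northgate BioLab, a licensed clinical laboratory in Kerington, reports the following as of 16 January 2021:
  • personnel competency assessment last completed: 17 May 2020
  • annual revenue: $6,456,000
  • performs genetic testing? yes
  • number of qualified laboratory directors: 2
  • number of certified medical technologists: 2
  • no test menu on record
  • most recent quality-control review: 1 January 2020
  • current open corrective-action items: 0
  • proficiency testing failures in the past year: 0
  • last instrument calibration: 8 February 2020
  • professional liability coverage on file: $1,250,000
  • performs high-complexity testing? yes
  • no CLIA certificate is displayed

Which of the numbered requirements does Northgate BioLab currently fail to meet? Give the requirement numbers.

1. quality-control review 381 days ago vs limit 270 → not met
2. certified medical technologists 2 < 4 → not met
3. professional liability coverage $1,250,000 ≥ $1,250,000 → met
4. condition 'performs genetic testing' holds; CLIA certificate absent → not met
5. personnel competency assessment 244 days ago vs limit 180 → not met
6. open corrective-action items 0 ≤ 1 → met
7. condition 'performs high-complexity testing' holds; proficiency testing failures in the past year 0 ≤ 1 → met
8. test menu absent → not met
9. instrument calibration 343 days ago vs limit 270 → not met
10. qualified laboratory directors 2 ≥ 2 → met
Not met: 1, 2, 4, 5, 8, 9

1, 2, 4, 5, 8, 9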